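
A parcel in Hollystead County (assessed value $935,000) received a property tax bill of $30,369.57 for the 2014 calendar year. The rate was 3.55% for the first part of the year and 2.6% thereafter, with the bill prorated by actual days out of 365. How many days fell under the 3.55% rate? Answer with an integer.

Let d = days at the first rate; then 365 − d days at the second rate.
$935,000 × [3.55%·d + 2.6%·(365−d)] / 365 = $30,369.57
Solving gives d = 249, so the new rate took effect on 7 September 2014.

249 days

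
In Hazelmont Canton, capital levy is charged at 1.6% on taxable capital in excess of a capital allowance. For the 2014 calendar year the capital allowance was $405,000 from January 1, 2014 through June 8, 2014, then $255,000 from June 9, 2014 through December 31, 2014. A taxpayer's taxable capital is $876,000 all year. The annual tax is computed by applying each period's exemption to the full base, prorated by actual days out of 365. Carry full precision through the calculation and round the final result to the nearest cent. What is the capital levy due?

January 1 – June 8, 2014: 159 days, exemption $405,000 → ($876,000 − $405,000) × 1.6% × 159/365 = $3,282.8055
June 9 – December 31, 2014: 206 days, exemption $255,000 → ($876,000 − $255,000) × 1.6% × 206/365 = $5,607.7151
Total = $8,890.5205

$8,890.52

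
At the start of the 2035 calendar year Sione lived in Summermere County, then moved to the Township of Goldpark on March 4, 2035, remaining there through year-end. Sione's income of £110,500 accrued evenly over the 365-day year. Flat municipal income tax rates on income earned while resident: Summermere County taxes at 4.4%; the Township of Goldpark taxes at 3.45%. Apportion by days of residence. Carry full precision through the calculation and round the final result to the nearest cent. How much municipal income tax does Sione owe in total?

£3,990.56

Summermere County, January 1 – March 3, 2035: 62 days → £110,500 × 4.4% × 62/365 = £825.8740
The Township of Goldpark, March 4 – December 31, 2035: 303 days → £110,500 × 3.45% × 303/365 = £3,164.6897
Total = £3,990.5637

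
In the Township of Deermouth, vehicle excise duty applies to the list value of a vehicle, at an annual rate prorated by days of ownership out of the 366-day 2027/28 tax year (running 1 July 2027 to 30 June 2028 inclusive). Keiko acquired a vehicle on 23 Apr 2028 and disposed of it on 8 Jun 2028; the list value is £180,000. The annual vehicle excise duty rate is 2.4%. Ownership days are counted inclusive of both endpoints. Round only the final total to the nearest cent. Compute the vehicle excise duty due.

Days held (23 Apr – 8 Jun 2028): 47 out of 366
Tax = £180,000 × 2.4% × 47/366 = £554.7541

£554.75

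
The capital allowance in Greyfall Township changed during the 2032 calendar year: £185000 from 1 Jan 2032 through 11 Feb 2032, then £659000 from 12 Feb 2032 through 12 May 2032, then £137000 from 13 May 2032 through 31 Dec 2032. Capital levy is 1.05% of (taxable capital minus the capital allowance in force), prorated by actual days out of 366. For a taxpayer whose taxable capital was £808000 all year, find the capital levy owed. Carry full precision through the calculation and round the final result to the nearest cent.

1 Jan – 11 Feb 2032: 42 days, exemption £185000 → (£808000 − £185000) × 1.05% × 42/366 = £750.6639
12 Feb – 12 May 2032: 91 days, exemption £659000 → (£808000 − £659000) × 1.05% × 91/366 = £388.9877
13 May – 31 Dec 2032: 233 days, exemption £137000 → (£808000 − £137000) × 1.05% × 233/366 = £4485.2500
Total = £5624.9016

£5624.90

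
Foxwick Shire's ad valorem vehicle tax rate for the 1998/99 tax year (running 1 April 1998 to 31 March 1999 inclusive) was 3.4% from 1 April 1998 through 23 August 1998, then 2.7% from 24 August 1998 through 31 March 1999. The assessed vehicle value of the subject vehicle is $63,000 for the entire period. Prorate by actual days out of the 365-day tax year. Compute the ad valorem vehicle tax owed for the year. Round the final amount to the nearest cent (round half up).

$1,876.19

1 April – 23 August 1998: 145 days at 3.4% → $63,000 × 3.4% × 145/365 = $850.9315
24 August 1998 – 31 March 1999: 220 days at 2.7% → $63,000 × 2.7% × 220/365 = $1,025.2603
Total = $1,876.1918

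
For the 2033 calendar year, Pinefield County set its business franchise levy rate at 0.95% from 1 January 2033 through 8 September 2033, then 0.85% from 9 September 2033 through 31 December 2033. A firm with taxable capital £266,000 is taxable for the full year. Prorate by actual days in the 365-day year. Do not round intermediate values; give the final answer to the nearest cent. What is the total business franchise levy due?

1 January – 8 September 2033: 251 days at 0.95% → £266,000 × 0.95% × 251/365 = £1,737.7452
9 September – 31 December 2033: 114 days at 0.85% → £266,000 × 0.85% × 114/365 = £706.1753
Total = £2,443.9205

£2,443.92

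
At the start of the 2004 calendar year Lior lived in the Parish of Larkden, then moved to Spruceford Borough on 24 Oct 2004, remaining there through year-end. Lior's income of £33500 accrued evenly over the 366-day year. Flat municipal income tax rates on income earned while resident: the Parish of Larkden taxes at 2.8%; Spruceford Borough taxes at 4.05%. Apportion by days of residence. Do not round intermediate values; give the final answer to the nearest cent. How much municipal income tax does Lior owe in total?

The Parish of Larkden, 1 Jan – 23 Oct 2004: 297 days → £33500 × 2.8% × 297/366 = £761.1639
Spruceford Borough, 24 Oct – 31 Dec 2004: 69 days → £33500 × 4.05% × 69/366 = £255.7807
Total = £1016.9447

£1016.94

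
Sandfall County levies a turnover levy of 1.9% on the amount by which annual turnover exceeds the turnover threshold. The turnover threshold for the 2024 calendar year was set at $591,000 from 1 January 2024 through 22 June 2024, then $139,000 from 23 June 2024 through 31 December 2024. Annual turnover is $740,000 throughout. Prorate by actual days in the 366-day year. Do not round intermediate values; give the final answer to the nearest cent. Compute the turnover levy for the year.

1 January – 22 June 2024: 174 days, exemption $591,000 → ($740,000 − $591,000) × 1.9% × 174/366 = $1,345.8852
23 June – 31 December 2024: 192 days, exemption $139,000 → ($740,000 − $139,000) × 1.9% × 192/366 = $5,990.2951
Total = $7,336.1803

$7,336.18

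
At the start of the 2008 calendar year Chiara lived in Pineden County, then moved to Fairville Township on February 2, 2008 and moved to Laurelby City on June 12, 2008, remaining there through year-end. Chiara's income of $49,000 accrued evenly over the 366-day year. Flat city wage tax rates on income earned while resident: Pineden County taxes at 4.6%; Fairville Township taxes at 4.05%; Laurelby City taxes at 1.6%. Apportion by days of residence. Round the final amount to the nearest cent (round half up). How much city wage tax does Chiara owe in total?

Pineden County, January 1 – February 1, 2008: 32 days → $49,000 × 4.6% × 32/366 = $197.0710
Fairville Township, February 2 – June 11, 2008: 131 days → $49,000 × 4.05% × 131/366 = $710.2992
Laurelby City, June 12 – December 31, 2008: 203 days → $49,000 × 1.6% × 203/366 = $434.8415
Total = $1,342.2117

$1,342.21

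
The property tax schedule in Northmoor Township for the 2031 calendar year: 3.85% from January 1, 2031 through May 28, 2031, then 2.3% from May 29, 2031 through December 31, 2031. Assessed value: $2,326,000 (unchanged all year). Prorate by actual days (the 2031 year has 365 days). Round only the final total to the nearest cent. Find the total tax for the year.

$68,116.75

January 1 – May 28, 2031: 148 days at 3.85% → $2,326,000 × 3.85% × 148/365 = $36,311.0904
May 29 – December 31, 2031: 217 days at 2.3% → $2,326,000 × 2.3% × 217/365 = $31,805.6603
Total = $68,116.7507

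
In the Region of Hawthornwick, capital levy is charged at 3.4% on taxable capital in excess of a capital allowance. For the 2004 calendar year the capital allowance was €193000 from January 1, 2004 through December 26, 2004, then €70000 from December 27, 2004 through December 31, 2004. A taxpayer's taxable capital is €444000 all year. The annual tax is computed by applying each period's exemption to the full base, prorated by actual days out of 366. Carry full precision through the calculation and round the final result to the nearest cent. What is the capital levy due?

January 1 – December 26, 2004: 361 days, exemption €193000 → (€444000 − €193000) × 3.4% × 361/366 = €8417.4153
December 27 – December 31, 2004: 5 days, exemption €70000 → (€444000 − €70000) × 3.4% × 5/366 = €173.7158
Total = €8591.1311

€8591.13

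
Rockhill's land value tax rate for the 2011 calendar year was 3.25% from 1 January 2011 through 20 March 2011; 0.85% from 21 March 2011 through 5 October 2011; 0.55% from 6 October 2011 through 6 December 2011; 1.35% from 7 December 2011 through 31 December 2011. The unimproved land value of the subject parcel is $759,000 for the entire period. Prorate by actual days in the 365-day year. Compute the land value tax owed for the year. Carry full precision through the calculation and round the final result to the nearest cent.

$10,267.29

1 January – 20 March 2011: 79 days at 3.25% → $759,000 × 3.25% × 79/365 = $5,338.9932
21 March – 5 October 2011: 199 days at 0.85% → $759,000 × 0.85% × 199/365 = $3,517.3932
6 October – 6 December 2011: 62 days at 0.55% → $759,000 × 0.55% × 62/365 = $709.0932
7 December – 31 December 2011: 25 days at 1.35% → $759,000 × 1.35% × 25/365 = $701.8151
Total = $10,267.2945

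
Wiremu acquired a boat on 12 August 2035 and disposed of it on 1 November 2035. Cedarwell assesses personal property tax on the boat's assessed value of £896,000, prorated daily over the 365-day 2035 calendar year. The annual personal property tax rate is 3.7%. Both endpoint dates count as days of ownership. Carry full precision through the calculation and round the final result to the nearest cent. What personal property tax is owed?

£7,447.85

Days held (12 August – 1 November 2035): 82 out of 365
Tax = £896,000 × 3.7% × 82/365 = £7,447.8466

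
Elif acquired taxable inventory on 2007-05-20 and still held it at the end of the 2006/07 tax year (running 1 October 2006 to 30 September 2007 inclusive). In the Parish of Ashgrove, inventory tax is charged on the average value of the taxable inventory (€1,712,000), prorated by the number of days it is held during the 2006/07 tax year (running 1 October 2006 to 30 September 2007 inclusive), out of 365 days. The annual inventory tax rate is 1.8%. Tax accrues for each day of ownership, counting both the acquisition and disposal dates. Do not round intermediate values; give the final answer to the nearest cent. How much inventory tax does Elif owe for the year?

€11,313.27

Days held (2007-05-20 to 2007-09-30): 134 out of 365
Tax = €1,712,000 × 1.8% × 134/365 = €11,313.2712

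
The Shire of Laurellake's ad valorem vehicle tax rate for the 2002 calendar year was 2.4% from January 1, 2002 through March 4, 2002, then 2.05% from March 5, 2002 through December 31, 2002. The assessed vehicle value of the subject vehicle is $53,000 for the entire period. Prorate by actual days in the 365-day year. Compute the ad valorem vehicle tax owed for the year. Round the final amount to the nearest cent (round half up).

January 1 – March 4, 2002: 63 days at 2.4% → $53,000 × 2.4% × 63/365 = $219.5507
March 5 – December 31, 2002: 302 days at 2.05% → $53,000 × 2.05% × 302/365 = $898.9671
Total = $1,118.5178

$1,118.52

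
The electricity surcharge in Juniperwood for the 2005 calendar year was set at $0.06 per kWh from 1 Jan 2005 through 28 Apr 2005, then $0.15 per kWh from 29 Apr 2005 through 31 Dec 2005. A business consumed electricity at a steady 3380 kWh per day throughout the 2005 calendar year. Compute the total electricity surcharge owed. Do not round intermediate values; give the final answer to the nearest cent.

$149,159.40

1 Jan – 28 Apr 2005: 118 days × 3380 kWh/day = 398,840 kWh at $0.06/kWh → $23,930.40
29 Apr – 31 Dec 2005: 247 days × 3380 kWh/day = 834,860 kWh at $0.15/kWh → $125,229.00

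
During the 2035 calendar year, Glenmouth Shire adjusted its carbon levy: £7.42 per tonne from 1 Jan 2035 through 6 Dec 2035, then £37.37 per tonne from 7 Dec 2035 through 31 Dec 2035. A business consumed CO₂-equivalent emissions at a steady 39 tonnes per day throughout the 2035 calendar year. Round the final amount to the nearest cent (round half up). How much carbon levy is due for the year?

£134824.95

1 Jan – 6 Dec 2035: 340 days × 39 tonnes/day = 13,260 tonnes at £7.42/tonne → £98389.20
7 Dec – 31 Dec 2035: 25 days × 39 tonnes/day = 975 tonnes at £37.37/tonne → £36435.75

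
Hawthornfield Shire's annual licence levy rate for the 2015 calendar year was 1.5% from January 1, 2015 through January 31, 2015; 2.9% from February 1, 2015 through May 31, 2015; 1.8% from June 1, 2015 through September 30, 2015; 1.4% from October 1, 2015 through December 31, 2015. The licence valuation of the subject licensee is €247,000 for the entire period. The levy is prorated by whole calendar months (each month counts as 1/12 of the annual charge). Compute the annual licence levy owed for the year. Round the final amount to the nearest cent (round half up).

January 1 – January 31, 2015: 1 month at 1.5% → €247,000 × 1.5% × 1/12 = €308.7500
February 1 – May 31, 2015: 4 months at 2.9% → €247,000 × 2.9% × 4/12 = €2,387.6667
June 1 – September 30, 2015: 4 months at 1.8% → €247,000 × 1.8% × 4/12 = €1,482.0000
October 1 – December 31, 2015: 3 months at 1.4% → €247,000 × 1.4% × 3/12 = €864.5000
Total = €5,042.9167

€5,042.92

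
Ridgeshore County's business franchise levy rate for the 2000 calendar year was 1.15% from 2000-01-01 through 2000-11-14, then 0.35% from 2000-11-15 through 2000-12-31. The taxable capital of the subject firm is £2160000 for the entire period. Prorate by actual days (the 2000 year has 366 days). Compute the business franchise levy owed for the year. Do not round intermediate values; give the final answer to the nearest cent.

2000-01-01 to 2000-11-14: 319 days at 1.15% → £2160000 × 1.15% × 319/366 = £21650.1639
2000-11-15 to 2000-12-31: 47 days at 0.35% → £2160000 × 0.35% × 47/366 = £970.8197
Total = £22620.9836

£22620.98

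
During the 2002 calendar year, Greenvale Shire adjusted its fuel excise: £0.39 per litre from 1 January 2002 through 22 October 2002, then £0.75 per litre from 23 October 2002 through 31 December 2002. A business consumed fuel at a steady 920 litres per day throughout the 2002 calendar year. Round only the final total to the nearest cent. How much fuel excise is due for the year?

1 January – 22 October 2002: 295 days × 920 litres/day = 271,400 litres at £0.39/litre → £105,846.00
23 October – 31 December 2002: 70 days × 920 litres/day = 64,400 litres at £0.75/litre → £48,300.00

£154,146.00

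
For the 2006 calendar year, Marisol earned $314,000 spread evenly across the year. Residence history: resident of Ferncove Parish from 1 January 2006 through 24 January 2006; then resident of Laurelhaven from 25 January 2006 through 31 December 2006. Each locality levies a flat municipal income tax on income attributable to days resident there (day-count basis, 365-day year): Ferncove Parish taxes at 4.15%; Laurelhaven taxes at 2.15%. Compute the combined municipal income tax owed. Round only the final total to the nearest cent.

$7,163.93

Ferncove Parish, 1 January – 24 January 2006: 24 days → $314,000 × 4.15% × 24/365 = $856.8329
Laurelhaven, 25 January – 31 December 2006: 341 days → $314,000 × 2.15% × 341/365 = $6,307.0986
Total = $7,163.9315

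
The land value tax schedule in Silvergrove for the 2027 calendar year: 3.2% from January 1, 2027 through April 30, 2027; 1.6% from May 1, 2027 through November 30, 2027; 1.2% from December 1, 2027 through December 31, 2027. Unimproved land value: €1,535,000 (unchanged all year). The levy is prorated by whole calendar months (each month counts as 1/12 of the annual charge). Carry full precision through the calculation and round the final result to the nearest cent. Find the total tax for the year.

January 1 – April 30, 2027: 4 months at 3.2% → €1,535,000 × 3.2% × 4/12 = €16,373.3333
May 1 – November 30, 2027: 7 months at 1.6% → €1,535,000 × 1.6% × 7/12 = €14,326.6667
December 1 – December 31, 2027: 1 month at 1.2% → €1,535,000 × 1.2% × 1/12 = €1,535.0000
Total = €32,235.0000

€32,235.00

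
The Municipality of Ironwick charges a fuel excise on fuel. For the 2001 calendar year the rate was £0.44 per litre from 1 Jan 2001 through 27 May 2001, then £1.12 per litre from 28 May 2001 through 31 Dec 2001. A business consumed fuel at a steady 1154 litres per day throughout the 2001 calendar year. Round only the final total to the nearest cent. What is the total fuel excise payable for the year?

1 Jan – 27 May 2001: 147 days × 1154 litres/day = 169,638 litres at £0.44/litre → £74,640.72
28 May – 31 Dec 2001: 218 days × 1154 litres/day = 251,572 litres at £1.12/litre → £281,760.64

£356,401.36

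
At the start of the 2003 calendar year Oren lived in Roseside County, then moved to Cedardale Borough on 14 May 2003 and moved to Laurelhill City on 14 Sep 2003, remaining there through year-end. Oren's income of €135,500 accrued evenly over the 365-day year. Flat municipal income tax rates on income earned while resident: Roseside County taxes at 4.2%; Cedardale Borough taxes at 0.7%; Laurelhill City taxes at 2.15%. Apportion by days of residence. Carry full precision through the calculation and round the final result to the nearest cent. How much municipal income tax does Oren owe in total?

€3,263.32

Roseside County, 1 Jan – 13 May 2003: 133 days → €135,500 × 4.2% × 133/365 = €2,073.7068
Cedardale Borough, 14 May – 13 Sep 2003: 123 days → €135,500 × 0.7% × 123/365 = €319.6315
Laurelhill City, 14 Sep – 31 Dec 2003: 109 days → €135,500 × 2.15% × 109/365 = €869.9842
Total = €3,263.3226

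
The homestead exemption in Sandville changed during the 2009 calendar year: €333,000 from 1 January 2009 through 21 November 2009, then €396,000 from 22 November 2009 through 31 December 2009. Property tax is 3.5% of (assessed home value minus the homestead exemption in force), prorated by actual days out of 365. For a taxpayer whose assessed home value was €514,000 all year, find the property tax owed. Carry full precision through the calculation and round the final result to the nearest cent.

1 January – 21 November 2009: 325 days, exemption €333,000 → (€514,000 − €333,000) × 3.5% × 325/365 = €5,640.7534
22 November – 31 December 2009: 40 days, exemption €396,000 → (€514,000 − €396,000) × 3.5% × 40/365 = €452.6027
Total = €6,093.3562

€6,093.36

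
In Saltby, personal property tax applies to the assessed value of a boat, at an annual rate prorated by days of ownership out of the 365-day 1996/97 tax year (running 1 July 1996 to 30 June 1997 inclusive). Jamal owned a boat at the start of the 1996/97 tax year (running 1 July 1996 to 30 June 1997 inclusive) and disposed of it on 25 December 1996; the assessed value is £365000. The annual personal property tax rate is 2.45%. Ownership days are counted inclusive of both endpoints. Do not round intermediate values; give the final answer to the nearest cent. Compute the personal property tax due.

£4361.00

Days held (1 July – 25 December 1996): 178 out of 365
Tax = £365000 × 2.45% × 178/365 = £4361.0000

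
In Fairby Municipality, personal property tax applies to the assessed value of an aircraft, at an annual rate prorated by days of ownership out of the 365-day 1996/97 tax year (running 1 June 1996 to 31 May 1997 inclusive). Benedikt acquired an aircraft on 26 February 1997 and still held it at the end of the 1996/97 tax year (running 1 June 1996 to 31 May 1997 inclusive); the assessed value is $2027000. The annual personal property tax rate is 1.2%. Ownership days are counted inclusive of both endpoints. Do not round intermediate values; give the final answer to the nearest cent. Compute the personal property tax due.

Days held (26 February – 31 May 1997): 95 out of 365
Tax = $2027000 × 1.2% × 95/365 = $6330.9041

$6330.90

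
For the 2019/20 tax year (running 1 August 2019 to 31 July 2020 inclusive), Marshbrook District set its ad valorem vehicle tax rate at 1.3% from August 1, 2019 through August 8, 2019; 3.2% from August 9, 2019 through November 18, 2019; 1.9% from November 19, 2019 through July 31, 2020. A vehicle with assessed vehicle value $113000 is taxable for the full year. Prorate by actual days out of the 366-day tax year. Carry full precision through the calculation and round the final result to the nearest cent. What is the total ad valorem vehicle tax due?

$2541.57

August 1 – August 8, 2019: 8 days at 1.3% → $113000 × 1.3% × 8/366 = $32.1093
August 9 – November 18, 2019: 102 days at 3.2% → $113000 × 3.2% × 102/366 = $1007.7377
November 19, 2019 – July 31, 2020: 256 days at 1.9% → $113000 × 1.9% × 256/366 = $1501.7268
Total = $2541.5738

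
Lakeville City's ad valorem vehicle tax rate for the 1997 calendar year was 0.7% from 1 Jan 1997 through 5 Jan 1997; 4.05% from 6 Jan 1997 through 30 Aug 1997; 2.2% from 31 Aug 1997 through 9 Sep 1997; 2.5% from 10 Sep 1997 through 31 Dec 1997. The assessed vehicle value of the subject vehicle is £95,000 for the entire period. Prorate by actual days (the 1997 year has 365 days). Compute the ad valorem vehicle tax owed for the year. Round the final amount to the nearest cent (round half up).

£3,299.88

1 Jan – 5 Jan 1997: 5 days at 0.7% → £95,000 × 0.7% × 5/365 = £9.1096
6 Jan – 30 Aug 1997: 237 days at 4.05% → £95,000 × 4.05% × 237/365 = £2,498.2397
31 Aug – 9 Sep 1997: 10 days at 2.2% → £95,000 × 2.2% × 10/365 = £57.2603
10 Sep – 31 Dec 1997: 113 days at 2.5% → £95,000 × 2.5% × 113/365 = £735.2740
Total = £3,299.8836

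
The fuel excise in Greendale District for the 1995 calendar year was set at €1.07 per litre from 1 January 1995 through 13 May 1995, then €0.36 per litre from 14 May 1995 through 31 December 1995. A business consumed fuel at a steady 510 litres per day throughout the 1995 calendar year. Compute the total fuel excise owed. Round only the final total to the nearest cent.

€115,173.30

1 January – 13 May 1995: 133 days × 510 litres/day = 67,830 litres at €1.07/litre → €72,578.10
14 May – 31 December 1995: 232 days × 510 litres/day = 118,320 litres at €0.36/litre → €42,595.20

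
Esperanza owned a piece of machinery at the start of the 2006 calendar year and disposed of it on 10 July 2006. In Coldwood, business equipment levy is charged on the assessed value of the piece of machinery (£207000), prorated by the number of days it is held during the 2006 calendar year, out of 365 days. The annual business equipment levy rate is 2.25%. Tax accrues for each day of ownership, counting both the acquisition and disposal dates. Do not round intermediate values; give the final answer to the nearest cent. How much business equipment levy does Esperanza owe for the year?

Days held (1 January – 10 July 2006): 191 out of 365
Tax = £207000 × 2.25% × 191/365 = £2437.2123

£2437.21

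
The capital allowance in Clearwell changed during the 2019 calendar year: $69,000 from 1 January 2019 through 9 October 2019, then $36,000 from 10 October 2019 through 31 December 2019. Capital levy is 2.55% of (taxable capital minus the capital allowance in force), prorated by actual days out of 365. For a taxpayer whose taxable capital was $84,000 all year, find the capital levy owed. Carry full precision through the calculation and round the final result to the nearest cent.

1 January – 9 October 2019: 282 days, exemption $69,000 → ($84,000 − $69,000) × 2.55% × 282/365 = $295.5205
10 October – 31 December 2019: 83 days, exemption $36,000 → ($84,000 − $36,000) × 2.55% × 83/365 = $278.3342
Total = $573.8548

$573.85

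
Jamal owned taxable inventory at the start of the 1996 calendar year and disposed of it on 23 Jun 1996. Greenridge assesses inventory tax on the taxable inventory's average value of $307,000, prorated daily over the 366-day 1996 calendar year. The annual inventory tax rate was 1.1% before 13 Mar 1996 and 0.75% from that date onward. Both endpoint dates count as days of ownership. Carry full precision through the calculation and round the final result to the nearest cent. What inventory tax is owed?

1 Jan – 12 Mar 1996: 72 days at 1.1% → $307,000 × 1.1% × 72/366 = $664.3279
13 Mar – 23 Jun 1996: 103 days at 0.75% → $307,000 × 0.75% × 103/366 = $647.9713
Total = $1,312.2992

$1,312.30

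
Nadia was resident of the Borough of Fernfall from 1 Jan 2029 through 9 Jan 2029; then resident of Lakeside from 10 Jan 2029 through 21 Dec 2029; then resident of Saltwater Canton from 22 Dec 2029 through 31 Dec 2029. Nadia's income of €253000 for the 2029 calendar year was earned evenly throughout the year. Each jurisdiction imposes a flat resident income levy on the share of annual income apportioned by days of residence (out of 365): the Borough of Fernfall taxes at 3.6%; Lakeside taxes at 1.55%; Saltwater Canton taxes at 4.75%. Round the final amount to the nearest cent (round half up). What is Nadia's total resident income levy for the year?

€4271.19

The Borough of Fernfall, 1 Jan – 9 Jan 2029: 9 days → €253000 × 3.6% × 9/365 = €224.5808
Lakeside, 10 Jan – 21 Dec 2029: 346 days → €253000 × 1.55% × 346/365 = €3717.3671
Saltwater Canton, 22 Dec – 31 Dec 2029: 10 days → €253000 × 4.75% × 10/365 = €329.2466
Total = €4271.1945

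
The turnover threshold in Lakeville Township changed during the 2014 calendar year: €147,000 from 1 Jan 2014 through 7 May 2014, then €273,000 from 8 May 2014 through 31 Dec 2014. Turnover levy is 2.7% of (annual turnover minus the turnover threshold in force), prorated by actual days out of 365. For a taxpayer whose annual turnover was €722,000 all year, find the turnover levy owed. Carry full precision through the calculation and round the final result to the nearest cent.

1 Jan – 7 May 2014: 127 days, exemption €147,000 → (€722,000 − €147,000) × 2.7% × 127/365 = €5,401.8493
8 May – 31 Dec 2014: 238 days, exemption €273,000 → (€722,000 − €273,000) × 2.7% × 238/365 = €7,904.8603
Total = €13,306.7096

€13,306.71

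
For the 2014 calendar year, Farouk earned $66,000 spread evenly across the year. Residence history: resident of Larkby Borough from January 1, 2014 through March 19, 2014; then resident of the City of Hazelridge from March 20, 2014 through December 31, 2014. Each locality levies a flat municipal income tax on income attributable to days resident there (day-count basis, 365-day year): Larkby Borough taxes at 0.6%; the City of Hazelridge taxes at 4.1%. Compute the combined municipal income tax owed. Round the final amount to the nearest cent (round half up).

$2,212.36

Larkby Borough, January 1 – March 19, 2014: 78 days → $66,000 × 0.6% × 78/365 = $84.6247
The City of Hazelridge, March 20 – December 31, 2014: 287 days → $66,000 × 4.1% × 287/365 = $2,127.7315
Total = $2,212.3562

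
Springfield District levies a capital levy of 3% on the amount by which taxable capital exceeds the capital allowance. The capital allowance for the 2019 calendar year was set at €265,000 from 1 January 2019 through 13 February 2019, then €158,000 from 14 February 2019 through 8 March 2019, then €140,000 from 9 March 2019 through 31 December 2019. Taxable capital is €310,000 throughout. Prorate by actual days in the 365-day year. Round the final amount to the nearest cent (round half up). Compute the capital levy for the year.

€4,613.92

1 January – 13 February 2019: 44 days, exemption €265,000 → (€310,000 − €265,000) × 3% × 44/365 = €162.7397
14 February – 8 March 2019: 23 days, exemption €158,000 → (€310,000 − €158,000) × 3% × 23/365 = €287.3425
9 March – 31 December 2019: 298 days, exemption €140,000 → (€310,000 − €140,000) × 3% × 298/365 = €4,163.8356
Total = €4,613.9178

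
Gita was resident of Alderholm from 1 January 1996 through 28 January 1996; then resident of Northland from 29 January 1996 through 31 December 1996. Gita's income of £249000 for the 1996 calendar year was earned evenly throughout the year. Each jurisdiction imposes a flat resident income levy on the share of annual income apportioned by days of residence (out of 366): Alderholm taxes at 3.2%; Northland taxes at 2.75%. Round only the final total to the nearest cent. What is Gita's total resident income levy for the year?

£6933.22

Alderholm, 1 January – 28 January 1996: 28 days → £249000 × 3.2% × 28/366 = £609.5738
Northland, 29 January – 31 December 1996: 338 days → £249000 × 2.75% × 338/366 = £6323.6475
Total = £6933.2213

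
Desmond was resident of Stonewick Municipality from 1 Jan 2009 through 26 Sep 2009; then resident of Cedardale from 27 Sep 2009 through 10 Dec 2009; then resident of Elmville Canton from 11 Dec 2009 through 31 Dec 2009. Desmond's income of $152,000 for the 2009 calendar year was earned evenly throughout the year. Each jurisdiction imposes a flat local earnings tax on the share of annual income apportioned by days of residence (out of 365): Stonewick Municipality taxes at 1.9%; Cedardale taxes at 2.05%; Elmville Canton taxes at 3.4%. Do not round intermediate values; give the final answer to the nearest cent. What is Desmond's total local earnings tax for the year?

Stonewick Municipality, 1 Jan – 26 Sep 2009: 269 days → $152,000 × 1.9% × 269/365 = $2,128.4164
Cedardale, 27 Sep – 10 Dec 2009: 75 days → $152,000 × 2.05% × 75/365 = $640.2740
Elmville Canton, 11 Dec – 31 Dec 2009: 21 days → $152,000 × 3.4% × 21/365 = $297.3370
Total = $3,066.0274

$3,066.03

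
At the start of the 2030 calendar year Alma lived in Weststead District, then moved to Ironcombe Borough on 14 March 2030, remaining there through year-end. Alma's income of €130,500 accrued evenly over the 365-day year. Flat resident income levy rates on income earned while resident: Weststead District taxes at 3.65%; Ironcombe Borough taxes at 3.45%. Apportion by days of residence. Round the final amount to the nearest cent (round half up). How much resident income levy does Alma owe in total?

€4,553.73

Weststead District, 1 January – 13 March 2030: 72 days → €130,500 × 3.65% × 72/365 = €939.6000
Ironcombe Borough, 14 March – 31 December 2030: 293 days → €130,500 × 3.45% × 293/365 = €3,614.1349
Total = €4,553.7349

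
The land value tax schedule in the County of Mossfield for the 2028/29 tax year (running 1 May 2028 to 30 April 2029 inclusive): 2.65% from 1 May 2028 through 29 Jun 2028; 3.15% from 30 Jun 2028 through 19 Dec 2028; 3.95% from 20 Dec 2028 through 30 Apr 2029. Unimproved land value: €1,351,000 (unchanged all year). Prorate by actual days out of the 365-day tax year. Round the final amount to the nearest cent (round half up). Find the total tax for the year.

€45,354.74

1 May – 29 Jun 2028: 60 days at 2.65% → €1,351,000 × 2.65% × 60/365 = €5,885.1781
30 Jun – 19 Dec 2028: 173 days at 3.15% → €1,351,000 × 3.15% × 173/365 = €20,170.6151
20 Dec 2028 – 30 Apr 2029: 132 days at 3.95% → €1,351,000 × 3.95% × 132/365 = €19,298.9425
Total = €45,354.7356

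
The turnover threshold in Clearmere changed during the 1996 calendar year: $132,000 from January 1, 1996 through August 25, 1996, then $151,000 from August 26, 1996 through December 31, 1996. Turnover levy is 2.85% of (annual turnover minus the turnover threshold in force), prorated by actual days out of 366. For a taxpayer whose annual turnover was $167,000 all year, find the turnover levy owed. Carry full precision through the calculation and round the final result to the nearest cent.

January 1 – August 25, 1996: 238 days, exemption $132,000 → ($167,000 − $132,000) × 2.85% × 238/366 = $648.6475
August 26 – December 31, 1996: 128 days, exemption $151,000 → ($167,000 − $151,000) × 2.85% × 128/366 = $159.4754
Total = $808.1230

$808.12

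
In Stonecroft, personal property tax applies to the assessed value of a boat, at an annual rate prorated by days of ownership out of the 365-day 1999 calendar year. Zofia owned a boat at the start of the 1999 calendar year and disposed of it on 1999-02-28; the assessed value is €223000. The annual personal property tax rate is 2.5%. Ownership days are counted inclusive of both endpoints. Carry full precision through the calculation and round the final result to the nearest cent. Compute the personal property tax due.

Days held (1999-01-01 to 1999-02-28): 59 out of 365
Tax = €223000 × 2.5% × 59/365 = €901.1644

€901.16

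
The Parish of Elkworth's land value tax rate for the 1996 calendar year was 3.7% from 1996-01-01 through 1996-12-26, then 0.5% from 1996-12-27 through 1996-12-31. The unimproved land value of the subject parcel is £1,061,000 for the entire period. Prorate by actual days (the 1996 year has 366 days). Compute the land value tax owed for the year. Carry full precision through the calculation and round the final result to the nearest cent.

£38,793.17

1996-01-01 to 1996-12-26: 361 days at 3.7% → £1,061,000 × 3.7% × 361/366 = £38,720.7022
1996-12-27 to 1996-12-31: 5 days at 0.5% → £1,061,000 × 0.5% × 5/366 = £72.4727
Total = £38,793.1749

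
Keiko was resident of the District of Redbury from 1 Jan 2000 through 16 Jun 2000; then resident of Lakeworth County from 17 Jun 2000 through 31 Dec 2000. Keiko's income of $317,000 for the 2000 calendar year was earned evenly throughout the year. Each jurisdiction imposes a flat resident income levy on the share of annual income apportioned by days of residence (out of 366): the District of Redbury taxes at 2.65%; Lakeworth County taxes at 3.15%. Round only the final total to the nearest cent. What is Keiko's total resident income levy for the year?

The District of Redbury, 1 Jan – 16 Jun 2000: 168 days → $317,000 × 2.65% × 168/366 = $3,855.9672
Lakeworth County, 17 Jun – 31 Dec 2000: 198 days → $317,000 × 3.15% × 198/366 = $5,401.9918
Total = $9,257.9590

$9,257.96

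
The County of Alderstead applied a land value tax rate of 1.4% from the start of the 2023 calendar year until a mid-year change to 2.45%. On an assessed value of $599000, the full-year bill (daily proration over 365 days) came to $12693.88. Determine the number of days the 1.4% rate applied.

Let d = days at the first rate; then 365 − d days at the second rate.
$599000 × [1.4%·d + 2.45%·(365−d)] / 365 = $12693.88
Solving gives d = 115, so the new rate took effect on April 26, 2023.

115 days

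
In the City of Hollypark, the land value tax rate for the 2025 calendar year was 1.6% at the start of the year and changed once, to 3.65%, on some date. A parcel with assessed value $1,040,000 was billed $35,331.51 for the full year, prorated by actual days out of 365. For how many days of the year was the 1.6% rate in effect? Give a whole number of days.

45 days

Let d = days at the first rate; then 365 − d days at the second rate.
$1,040,000 × [1.6%·d + 3.65%·(365−d)] / 365 = $35,331.51
Solving gives d = 45, so the new rate took effect on 15 Feb 2025.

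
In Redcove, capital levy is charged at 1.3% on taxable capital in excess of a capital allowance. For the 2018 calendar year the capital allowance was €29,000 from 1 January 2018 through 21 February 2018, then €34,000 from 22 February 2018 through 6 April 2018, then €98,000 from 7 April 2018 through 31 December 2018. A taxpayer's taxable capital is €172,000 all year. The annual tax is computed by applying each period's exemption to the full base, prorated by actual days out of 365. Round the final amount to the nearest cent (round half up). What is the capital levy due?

€1,190.09

1 January – 21 February 2018: 52 days, exemption €29,000 → (€172,000 − €29,000) × 1.3% × 52/365 = €264.8438
22 February – 6 April 2018: 44 days, exemption €34,000 → (€172,000 − €34,000) × 1.3% × 44/365 = €216.2630
7 April – 31 December 2018: 269 days, exemption €98,000 → (€172,000 − €98,000) × 1.3% × 269/365 = €708.9808
Total = €1,190.0877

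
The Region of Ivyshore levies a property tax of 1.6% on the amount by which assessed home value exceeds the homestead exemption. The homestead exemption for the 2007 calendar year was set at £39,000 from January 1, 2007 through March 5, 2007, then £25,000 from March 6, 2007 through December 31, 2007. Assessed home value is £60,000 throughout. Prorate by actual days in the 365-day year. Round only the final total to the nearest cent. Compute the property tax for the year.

January 1 – March 5, 2007: 64 days, exemption £39,000 → (£60,000 − £39,000) × 1.6% × 64/365 = £58.9151
March 6 – December 31, 2007: 301 days, exemption £25,000 → (£60,000 − £25,000) × 1.6% × 301/365 = £461.8082
Total = £520.7233

£520.72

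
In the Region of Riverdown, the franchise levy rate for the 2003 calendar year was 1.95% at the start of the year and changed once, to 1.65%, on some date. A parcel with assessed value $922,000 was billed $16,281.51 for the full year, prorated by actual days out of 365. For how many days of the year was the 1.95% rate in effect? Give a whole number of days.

Let d = days at the first rate; then 365 − d days at the second rate.
$922,000 × [1.95%·d + 1.65%·(365−d)] / 365 = $16,281.51
Solving gives d = 141, so the new rate took effect on 22 May 2003.

141 days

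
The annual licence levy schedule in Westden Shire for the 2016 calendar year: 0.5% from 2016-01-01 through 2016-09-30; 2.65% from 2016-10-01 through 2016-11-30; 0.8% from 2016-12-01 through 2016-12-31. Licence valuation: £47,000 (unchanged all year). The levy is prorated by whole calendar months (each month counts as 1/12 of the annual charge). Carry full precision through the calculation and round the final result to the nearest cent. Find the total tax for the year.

£415.17

2016-01-01 to 2016-09-30: 9 months at 0.5% → £47,000 × 0.5% × 9/12 = £176.2500
2016-10-01 to 2016-11-30: 2 months at 2.65% → £47,000 × 2.65% × 2/12 = £207.5833
2016-12-01 to 2016-12-31: 1 month at 0.8% → £47,000 × 0.8% × 1/12 = £31.3333
Total = £415.1667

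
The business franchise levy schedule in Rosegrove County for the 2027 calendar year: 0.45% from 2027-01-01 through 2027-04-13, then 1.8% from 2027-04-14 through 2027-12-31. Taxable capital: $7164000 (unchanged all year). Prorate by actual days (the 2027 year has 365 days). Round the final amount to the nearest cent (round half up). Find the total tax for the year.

$101660.10

2027-01-01 to 2027-04-13: 103 days at 0.45% → $7164000 × 0.45% × 103/365 = $9097.2986
2027-04-14 to 2027-12-31: 262 days at 1.8% → $7164000 × 1.8% × 262/365 = $92562.8055
Total = $101660.1041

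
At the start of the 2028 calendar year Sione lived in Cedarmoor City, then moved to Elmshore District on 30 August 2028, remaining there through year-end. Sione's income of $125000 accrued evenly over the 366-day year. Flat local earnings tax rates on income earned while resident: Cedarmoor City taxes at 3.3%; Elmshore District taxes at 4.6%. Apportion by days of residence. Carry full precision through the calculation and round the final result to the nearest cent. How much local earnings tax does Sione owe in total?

$4675.55

Cedarmoor City, 1 January – 29 August 2028: 242 days → $125000 × 3.3% × 242/366 = $2727.4590
Elmshore District, 30 August – 31 December 2028: 124 days → $125000 × 4.6% × 124/366 = $1948.0874
Total = $4675.5464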